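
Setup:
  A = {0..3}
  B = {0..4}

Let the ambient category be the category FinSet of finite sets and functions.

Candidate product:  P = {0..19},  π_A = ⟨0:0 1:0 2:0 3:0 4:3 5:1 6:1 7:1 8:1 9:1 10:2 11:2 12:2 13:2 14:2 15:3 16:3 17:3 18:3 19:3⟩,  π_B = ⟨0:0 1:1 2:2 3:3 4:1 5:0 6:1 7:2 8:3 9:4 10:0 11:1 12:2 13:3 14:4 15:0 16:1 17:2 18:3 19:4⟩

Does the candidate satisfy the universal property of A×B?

Answer: NOT A VALID PRODUCT — duplicate pair at indices 16,4

Derivation:
|A|·|B| = 4·5 = 20;  |P| = 20
Check the pairing map k ↦ (π_A(k), π_B(k)):
  0 : (0,0)
  1 : (0,1)
  2 : (0,2)
  3 : (0,3)
  4 : (3,1)
  5 : (1,0)
  6 : (1,1)
  7 : (1,2)
  8 : (1,3)
  9 : (1,4)
  10 : (2,0)
  11 : (2,1)
  12 : (2,2)
  13 : (2,3)
  14 : (2,4)
  15 : (3,0)
  16 : (3,1)  ✗ repeats pair of k=4
  17 : (3,2)
  18 : (3,3)
  19 : (3,4)
distinct pairs in image: 19 / 20 needed
  → (3,1) hit at k=4 and k=16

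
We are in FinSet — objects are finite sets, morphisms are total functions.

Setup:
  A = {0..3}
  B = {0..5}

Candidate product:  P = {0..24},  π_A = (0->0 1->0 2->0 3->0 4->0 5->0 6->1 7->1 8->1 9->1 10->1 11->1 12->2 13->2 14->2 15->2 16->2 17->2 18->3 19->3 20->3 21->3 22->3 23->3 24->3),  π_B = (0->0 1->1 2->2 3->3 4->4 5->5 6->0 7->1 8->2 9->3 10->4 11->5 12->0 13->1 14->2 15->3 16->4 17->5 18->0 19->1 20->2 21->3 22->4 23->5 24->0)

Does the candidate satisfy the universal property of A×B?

Answer: NOT A VALID PRODUCT — |P|=25 ≠ |A|·|B|=24

Derivation:
|A|·|B| = 4·6 = 24;  |P| = 25
  → cardinalities differ; no bijection possible.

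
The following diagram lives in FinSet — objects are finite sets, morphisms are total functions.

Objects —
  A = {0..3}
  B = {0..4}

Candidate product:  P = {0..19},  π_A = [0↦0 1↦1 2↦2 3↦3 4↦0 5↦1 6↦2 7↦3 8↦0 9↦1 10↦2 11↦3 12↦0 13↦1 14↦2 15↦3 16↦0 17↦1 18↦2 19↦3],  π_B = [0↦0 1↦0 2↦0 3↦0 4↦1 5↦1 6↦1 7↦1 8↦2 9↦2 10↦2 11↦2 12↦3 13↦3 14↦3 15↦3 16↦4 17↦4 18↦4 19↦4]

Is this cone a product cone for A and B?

|A|·|B| = 4·5 = 20;  |P| = 20
Check the pairing map k ↦ (π_A(k), π_B(k)):
  0 ↦ (0,0)
  1 ↦ (1,0)
  2 ↦ (2,0)
  3 ↦ (3,0)
  4 ↦ (0,1)
  5 ↦ (1,1)
  6 ↦ (2,1)
  7 ↦ (3,1)
  8 ↦ (0,2)
  9 ↦ (1,2)
  10 ↦ (2,2)
  11 ↦ (3,2)
  12 ↦ (0,3)
  13 ↦ (1,3)
  14 ↦ (2,3)
  15 ↦ (3,3)
  16 ↦ (0,4)
  17 ↦ (1,4)
  18 ↦ (2,4)
  19 ↦ (3,4)
distinct pairs in image: 20 / 20 needed
  → bijection onto A×B; projections well-typed.

Answer: VALID PRODUCT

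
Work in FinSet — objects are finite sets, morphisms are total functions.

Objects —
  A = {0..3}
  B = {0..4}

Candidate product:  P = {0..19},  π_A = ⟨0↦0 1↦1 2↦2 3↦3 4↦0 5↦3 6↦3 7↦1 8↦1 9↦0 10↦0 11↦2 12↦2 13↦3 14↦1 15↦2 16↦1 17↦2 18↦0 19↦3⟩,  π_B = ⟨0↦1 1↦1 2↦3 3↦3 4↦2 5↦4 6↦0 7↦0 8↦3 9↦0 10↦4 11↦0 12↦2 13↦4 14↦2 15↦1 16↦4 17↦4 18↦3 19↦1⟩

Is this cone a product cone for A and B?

Answer: NOT A VALID PRODUCT — duplicate pair at indices 13,5

Derivation:
|A|·|B| = 4·5 = 20;  |P| = 20
Check the pairing map k ↦ (π_A(k), π_B(k)):
  0 ↦ (0,1)
  1 ↦ (1,1)
  2 ↦ (2,3)
  3 ↦ (3,3)
  4 ↦ (0,2)
  5 ↦ (3,4)
  6 ↦ (3,0)
  7 ↦ (1,0)
  8 ↦ (1,3)
  9 ↦ (0,0)
  10 ↦ (0,4)
  11 ↦ (2,0)
  12 ↦ (2,2)
  13 ↦ (3,4)  ✗ repeats pair of k=5
  14 ↦ (1,2)
  15 ↦ (2,1)
  16 ↦ (1,4)
  17 ↦ (2,4)
  18 ↦ (0,3)
  19 ↦ (3,1)
distinct pairs in image: 19 / 20 needed
  → (3,4) hit at k=5 and k=13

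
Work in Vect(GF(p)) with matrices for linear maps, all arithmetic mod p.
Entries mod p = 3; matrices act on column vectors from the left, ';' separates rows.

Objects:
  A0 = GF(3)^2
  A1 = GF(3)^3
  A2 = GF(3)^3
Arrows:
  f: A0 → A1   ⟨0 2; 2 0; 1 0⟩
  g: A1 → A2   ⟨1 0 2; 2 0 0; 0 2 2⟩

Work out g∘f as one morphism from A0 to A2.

  e0=[1,0] f→[0,2,1] g→[2,0,0]
  e1=[0,1] f→[2,0,0] g→[2,1,0]
composite: ⟨2 2; 0 1; 0 0⟩

Answer: ⟨2 2; 0 1; 0 0⟩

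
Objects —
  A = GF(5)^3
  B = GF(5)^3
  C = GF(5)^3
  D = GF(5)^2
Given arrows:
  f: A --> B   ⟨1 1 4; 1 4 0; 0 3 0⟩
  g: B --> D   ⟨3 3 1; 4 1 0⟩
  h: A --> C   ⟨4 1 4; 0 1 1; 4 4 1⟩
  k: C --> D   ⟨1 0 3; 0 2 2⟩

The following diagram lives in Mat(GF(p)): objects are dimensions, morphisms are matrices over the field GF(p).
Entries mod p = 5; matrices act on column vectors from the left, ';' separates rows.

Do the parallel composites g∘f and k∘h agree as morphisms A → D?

Path 1 = f;g:
  e0=[1,0,0] f-->[1,1,0] g-->[1,0]
  e1=[0,1,0] f-->[1,4,3] g-->[3,3]
  e2=[0,0,1] f-->[4,0,0] g-->[2,1]
  result₁ = ⟨1 3 2; 0 3 1⟩
Path 2 = h;k:
  e0=[1,0,0] h-->[4,0,4] k-->[1,3]
  e1=[0,1,0] h-->[1,1,4] k-->[3,0]
  e2=[0,0,1] h-->[4,1,1] k-->[2,4]
  result₂ = ⟨1 3 2; 3 0 4⟩
Equal? NO — does not commute

Answer: DOES NOT COMMUTE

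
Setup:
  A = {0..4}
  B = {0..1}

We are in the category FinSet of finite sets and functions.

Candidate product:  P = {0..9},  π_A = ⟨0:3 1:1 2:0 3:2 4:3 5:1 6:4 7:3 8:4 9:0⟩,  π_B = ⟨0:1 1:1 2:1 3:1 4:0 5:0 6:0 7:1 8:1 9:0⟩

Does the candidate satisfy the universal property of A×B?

|A|·|B| = 5·2 = 10;  |P| = 10
Check the pairing map k ↦ (π_A(k), π_B(k)):
  0 : (3,1)
  1 : (1,1)
  2 : (0,1)
  3 : (2,1)
  4 : (3,0)
  5 : (1,0)
  6 : (4,0)
  7 : (3,1)  ✗ repeats pair of k=0
  8 : (4,1)
  9 : (0,0)
distinct pairs in image: 9 / 10 needed
  → (3,1) hit at k=0 and k=7

Answer: NOT A VALID PRODUCT — duplicate pair at indices 0,7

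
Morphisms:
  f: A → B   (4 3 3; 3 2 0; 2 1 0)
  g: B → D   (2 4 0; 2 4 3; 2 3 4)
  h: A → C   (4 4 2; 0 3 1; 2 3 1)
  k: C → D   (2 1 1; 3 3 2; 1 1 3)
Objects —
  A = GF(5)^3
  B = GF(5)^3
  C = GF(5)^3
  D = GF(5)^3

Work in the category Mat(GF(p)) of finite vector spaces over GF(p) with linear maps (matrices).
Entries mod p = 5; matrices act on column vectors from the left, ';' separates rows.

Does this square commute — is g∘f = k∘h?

1) trace f;g:
  e0=[1,0,0] f→[4,3,2] g→[0,1,0]
  e1=[0,1,0] f→[3,2,1] g→[4,2,1]
  e2=[0,0,1] f→[3,0,0] g→[1,1,1]
  composite₁ = (0 4 1; 1 2 1; 0 1 1)
2) trace h;k:
  e0=[1,0,0] h→[4,0,2] k→[0,1,0]
  e1=[0,1,0] h→[4,3,3] k→[4,2,1]
  e2=[0,0,1] h→[2,1,1] k→[1,1,1]
  composite₂ = (0 4 1; 1 2 1; 0 1 1)
Equal? same morphism ✓

Answer: COMMUTES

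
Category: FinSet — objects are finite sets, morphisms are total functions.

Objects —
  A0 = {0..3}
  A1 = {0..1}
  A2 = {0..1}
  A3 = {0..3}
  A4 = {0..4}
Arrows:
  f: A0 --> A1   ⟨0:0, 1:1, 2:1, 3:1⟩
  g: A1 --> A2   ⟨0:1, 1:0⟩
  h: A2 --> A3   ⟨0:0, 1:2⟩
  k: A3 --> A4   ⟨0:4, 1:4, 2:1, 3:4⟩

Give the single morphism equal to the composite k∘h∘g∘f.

Answer: ⟨0:1, 1:4, 2:4, 3:4⟩

Derivation:
  0 f-->0 g-->1 h-->2 k-->1
  1 f-->1 g-->0 h-->0 k-->4
  2 f-->1 g-->0 h-->0 k-->4
  3 f-->1 g-->0 h-->0 k-->4
composite: ⟨0:1, 1:4, 2:4, 3:4⟩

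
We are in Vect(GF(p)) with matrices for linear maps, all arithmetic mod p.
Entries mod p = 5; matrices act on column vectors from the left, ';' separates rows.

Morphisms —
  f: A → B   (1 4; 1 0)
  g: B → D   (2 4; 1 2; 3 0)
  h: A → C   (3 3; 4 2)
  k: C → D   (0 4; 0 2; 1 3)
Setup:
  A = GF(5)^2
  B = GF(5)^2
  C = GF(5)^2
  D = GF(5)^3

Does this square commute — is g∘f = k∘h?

Answer: DOES NOT COMMUTE

Derivation:
Path 1 = f;g:
  e0=⟨1,0⟩ f→⟨1,1⟩ g→⟨1,3,3⟩
  e1=⟨0,1⟩ f→⟨4,0⟩ g→⟨3,4,2⟩
  ⟦path⟧₁ = (1 3; 3 4; 3 2)
Path 2 = h;k:
  e0=⟨1,0⟩ h→⟨3,4⟩ k→⟨1,3,0⟩
  e1=⟨0,1⟩ h→⟨3,2⟩ k→⟨3,4,4⟩
  ⟦path⟧₂ = (1 3; 3 4; 0 4)
Equal? differ; not commutative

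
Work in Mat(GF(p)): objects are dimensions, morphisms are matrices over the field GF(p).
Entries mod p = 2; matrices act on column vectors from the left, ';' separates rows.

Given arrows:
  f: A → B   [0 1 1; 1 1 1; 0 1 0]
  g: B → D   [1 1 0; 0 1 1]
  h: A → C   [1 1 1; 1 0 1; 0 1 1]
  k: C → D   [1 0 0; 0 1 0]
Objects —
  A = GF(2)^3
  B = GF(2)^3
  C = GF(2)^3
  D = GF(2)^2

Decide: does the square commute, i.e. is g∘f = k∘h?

Answer: DOES NOT COMMUTE

Trace:
Path 1 = f;g:
  e0=(1,0,0) f→(0,1,0) g→(1,1)
  e1=(0,1,0) f→(1,1,1) g→(0,0)
  e2=(0,0,1) f→(1,1,0) g→(0,1)
  composite₁ = [1 0 0; 1 0 1]
Path 2 = h;k:
  e0=(1,0,0) h→(1,1,0) k→(1,1)
  e1=(0,1,0) h→(1,0,1) k→(1,0)
  e2=(0,0,1) h→(1,1,1) k→(1,1)
  composite₂ = [1 1 1; 1 0 1]
Equal? distinct morphisms ✗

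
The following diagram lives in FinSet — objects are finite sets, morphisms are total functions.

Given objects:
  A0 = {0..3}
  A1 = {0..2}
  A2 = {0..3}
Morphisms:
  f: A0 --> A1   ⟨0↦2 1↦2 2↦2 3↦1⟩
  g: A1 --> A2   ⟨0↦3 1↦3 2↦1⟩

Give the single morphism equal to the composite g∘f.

  0 f-->2 g-->1
  1 f-->2 g-->1
  2 f-->2 g-->1
  3 f-->1 g-->3
result: ⟨0↦1 1↦1 2↦1 3↦3⟩

Answer: ⟨0↦1 1↦1 2↦1 3↦3⟩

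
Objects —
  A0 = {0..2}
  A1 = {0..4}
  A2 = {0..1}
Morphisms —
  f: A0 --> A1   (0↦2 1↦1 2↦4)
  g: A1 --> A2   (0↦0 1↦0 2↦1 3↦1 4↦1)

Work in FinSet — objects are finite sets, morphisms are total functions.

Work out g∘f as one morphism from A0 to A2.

  0 f-->2 g-->1
  1 f-->1 g-->0
  2 f-->4 g-->1
composite: (0↦1 1↦0 2↦1)

Answer: (0↦1 1↦0 2↦1)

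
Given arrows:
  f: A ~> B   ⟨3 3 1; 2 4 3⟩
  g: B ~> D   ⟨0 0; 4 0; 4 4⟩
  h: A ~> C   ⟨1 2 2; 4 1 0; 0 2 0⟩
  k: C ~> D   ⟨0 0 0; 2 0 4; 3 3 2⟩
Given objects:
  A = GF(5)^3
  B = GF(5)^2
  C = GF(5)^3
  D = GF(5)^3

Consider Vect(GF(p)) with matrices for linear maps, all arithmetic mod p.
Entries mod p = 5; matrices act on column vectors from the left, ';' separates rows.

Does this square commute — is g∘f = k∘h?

1) trace f;g:
  e0=(1,0,0) f~>(3,2) g~>(0,2,0)
  e1=(0,1,0) f~>(3,4) g~>(0,2,3)
  e2=(0,0,1) f~>(1,3) g~>(0,4,1)
  composite₁ = ⟨0 0 0; 2 2 4; 0 3 1⟩
2) trace h;k:
  e0=(1,0,0) h~>(1,4,0) k~>(0,2,0)
  e1=(0,1,0) h~>(2,1,2) k~>(0,2,3)
  e2=(0,0,1) h~>(2,0,0) k~>(0,4,1)
  composite₂ = ⟨0 0 0; 2 2 4; 0 3 1⟩
Equal? YES — commutes

Answer: COMMUTES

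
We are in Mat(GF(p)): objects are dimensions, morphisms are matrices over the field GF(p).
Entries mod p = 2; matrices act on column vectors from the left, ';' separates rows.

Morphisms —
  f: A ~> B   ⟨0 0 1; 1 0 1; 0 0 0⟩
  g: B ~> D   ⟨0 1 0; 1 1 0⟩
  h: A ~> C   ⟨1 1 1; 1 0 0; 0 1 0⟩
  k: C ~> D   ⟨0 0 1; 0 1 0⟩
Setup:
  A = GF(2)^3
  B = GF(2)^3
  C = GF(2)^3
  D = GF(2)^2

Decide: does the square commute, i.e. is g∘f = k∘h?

Path 1 = f;g:
  e0=[1,0,0] f~>[0,1,0] g~>[1,1]
  e1=[0,1,0] f~>[0,0,0] g~>[0,0]
  e2=[0,0,1] f~>[1,1,0] g~>[1,0]
  ⟦path⟧₁ = ⟨1 0 1; 1 0 0⟩
Path 2 = h;k:
  e0=[1,0,0] h~>[1,1,0] k~>[0,1]
  e1=[0,1,0] h~>[1,0,1] k~>[1,0]
  e2=[0,0,1] h~>[1,0,0] k~>[0,0]
  ⟦path⟧₂ = ⟨0 1 0; 1 0 0⟩
Equal? NO — does not commute

Answer: DOES NOT COMMUTE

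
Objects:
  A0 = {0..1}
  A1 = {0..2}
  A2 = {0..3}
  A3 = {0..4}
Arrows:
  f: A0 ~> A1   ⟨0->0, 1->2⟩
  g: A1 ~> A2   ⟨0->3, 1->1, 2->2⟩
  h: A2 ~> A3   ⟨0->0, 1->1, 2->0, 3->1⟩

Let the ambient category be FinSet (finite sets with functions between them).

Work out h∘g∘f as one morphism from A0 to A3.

  0 f~>0 g~>3 h~>1
  1 f~>2 g~>2 h~>0
result: ⟨0->1, 1->0⟩

Answer: ⟨0->1, 1->0⟩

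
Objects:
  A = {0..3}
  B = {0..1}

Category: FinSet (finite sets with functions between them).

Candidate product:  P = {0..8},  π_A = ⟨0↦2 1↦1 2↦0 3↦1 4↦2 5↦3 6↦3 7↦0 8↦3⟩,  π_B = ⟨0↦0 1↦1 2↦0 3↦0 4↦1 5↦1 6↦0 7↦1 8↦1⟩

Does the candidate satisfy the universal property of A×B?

Answer: NOT A VALID PRODUCT — |P|=9 ≠ |A|·|B|=8

Derivation:
|A|·|B| = 4·2 = 8;  |P| = 9
  → cardinalities differ; no bijection possible.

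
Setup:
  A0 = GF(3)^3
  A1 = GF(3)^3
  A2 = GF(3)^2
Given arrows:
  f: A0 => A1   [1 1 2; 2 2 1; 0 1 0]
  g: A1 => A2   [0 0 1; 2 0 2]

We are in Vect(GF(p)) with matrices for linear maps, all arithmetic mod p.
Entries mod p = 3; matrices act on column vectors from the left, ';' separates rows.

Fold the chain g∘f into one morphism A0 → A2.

  e0=⟨1,0,0⟩ f=>⟨1,2,0⟩ g=>⟨0,2⟩
  e1=⟨0,1,0⟩ f=>⟨1,2,1⟩ g=>⟨1,1⟩
  e2=⟨0,0,1⟩ f=>⟨2,1,0⟩ g=>⟨0,1⟩
composite: [0 1 0; 2 1 1]

Answer: [0 1 0; 2 1 1]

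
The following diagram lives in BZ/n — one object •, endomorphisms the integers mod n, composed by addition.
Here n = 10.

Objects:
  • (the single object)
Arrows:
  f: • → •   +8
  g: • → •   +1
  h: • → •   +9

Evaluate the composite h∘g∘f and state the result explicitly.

Answer: +8

Derivation:
  0 +8≡8 +1≡9 +9≡8  (mod 10)
composite: +8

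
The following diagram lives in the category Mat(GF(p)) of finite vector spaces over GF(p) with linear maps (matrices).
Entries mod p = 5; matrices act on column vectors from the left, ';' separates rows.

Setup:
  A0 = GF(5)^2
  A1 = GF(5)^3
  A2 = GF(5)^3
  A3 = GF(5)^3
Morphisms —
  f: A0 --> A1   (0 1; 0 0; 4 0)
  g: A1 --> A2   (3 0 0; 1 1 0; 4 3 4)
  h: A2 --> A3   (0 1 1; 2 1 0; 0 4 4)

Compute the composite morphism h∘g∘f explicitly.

Answer: (1 0; 0 2; 4 0)

Work:
  e0=⟨1,0⟩ f-->⟨0,0,4⟩ g-->⟨0,0,1⟩ h-->⟨1,0,4⟩
  e1=⟨0,1⟩ f-->⟨1,0,0⟩ g-->⟨3,1,4⟩ h-->⟨0,2,0⟩
⟦path⟧: (1 0; 0 2; 4 0)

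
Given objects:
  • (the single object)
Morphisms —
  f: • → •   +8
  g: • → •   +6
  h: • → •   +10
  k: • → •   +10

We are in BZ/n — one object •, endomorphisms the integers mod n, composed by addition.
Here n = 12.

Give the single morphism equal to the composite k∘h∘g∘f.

  0 +8≡8 +6≡2 +10≡0 +10≡10  (mod 12)
composite: +10

Answer: +10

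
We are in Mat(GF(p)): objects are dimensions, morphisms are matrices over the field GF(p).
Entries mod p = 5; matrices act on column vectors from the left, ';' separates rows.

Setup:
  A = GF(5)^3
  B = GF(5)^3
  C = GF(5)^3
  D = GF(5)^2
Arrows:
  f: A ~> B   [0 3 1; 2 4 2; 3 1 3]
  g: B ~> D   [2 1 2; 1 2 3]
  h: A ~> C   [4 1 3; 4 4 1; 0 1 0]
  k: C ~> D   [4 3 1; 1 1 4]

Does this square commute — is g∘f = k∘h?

Answer: COMMUTES

Work:
Along f;g (path 1):
  e0=⟨1,0,0⟩ f~>⟨0,2,3⟩ g~>⟨3,3⟩
  e1=⟨0,1,0⟩ f~>⟨3,4,1⟩ g~>⟨2,4⟩
  e2=⟨0,0,1⟩ f~>⟨1,2,3⟩ g~>⟨0,4⟩
  ⟦path⟧₁ = [3 2 0; 3 4 4]
Along h;k (path 2):
  e0=⟨1,0,0⟩ h~>⟨4,4,0⟩ k~>⟨3,3⟩
  e1=⟨0,1,0⟩ h~>⟨1,4,1⟩ k~>⟨2,4⟩
  e2=⟨0,0,1⟩ h~>⟨3,1,0⟩ k~>⟨0,4⟩
  ⟦path⟧₂ = [3 2 0; 3 4 4]
Equal? equal; square commutes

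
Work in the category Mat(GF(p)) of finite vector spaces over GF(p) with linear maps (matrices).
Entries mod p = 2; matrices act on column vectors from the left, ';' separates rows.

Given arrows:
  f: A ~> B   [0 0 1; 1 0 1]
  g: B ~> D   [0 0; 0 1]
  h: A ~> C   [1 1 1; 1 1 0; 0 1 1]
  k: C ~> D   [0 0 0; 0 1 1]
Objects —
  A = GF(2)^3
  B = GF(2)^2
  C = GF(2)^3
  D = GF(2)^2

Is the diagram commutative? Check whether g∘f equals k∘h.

Answer: COMMUTES

Trace:
1) trace f;g:
  e0=⟨1,0,0⟩ f~>⟨0,1⟩ g~>⟨0,1⟩
  e1=⟨0,1,0⟩ f~>⟨0,0⟩ g~>⟨0,0⟩
  e2=⟨0,0,1⟩ f~>⟨1,1⟩ g~>⟨0,1⟩
  composite₁ = [0 0 0; 1 0 1]
2) trace h;k:
  e0=⟨1,0,0⟩ h~>⟨1,1,0⟩ k~>⟨0,1⟩
  e1=⟨0,1,0⟩ h~>⟨1,1,1⟩ k~>⟨0,0⟩
  e2=⟨0,0,1⟩ h~>⟨1,0,1⟩ k~>⟨0,1⟩
  composite₂ = [0 0 0; 1 0 1]
Equal? equal; square commutes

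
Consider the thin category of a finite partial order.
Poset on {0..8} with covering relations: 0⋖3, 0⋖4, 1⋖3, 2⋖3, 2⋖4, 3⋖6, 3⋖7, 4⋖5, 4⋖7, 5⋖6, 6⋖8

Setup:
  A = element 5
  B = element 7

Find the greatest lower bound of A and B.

Answer: A∧B = 4

Trace:
Lower bounds of A=5 and B=7: {0,2,4}
  0 ⊑ 4
  2 ⊑ 4
  4 ⊑ 4
glb = 4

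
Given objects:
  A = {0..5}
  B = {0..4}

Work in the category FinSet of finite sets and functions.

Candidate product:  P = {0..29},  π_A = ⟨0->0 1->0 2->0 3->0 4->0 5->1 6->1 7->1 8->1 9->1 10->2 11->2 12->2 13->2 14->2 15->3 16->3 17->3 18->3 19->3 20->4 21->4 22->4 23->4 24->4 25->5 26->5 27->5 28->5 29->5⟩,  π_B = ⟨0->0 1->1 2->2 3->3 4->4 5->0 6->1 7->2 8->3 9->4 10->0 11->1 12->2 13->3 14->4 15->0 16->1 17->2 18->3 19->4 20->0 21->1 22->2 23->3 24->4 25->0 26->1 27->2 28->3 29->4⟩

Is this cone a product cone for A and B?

Answer: VALID PRODUCT

Trace:
|A|·|B| = 6·5 = 30;  |P| = 30
Check the pairing map k ↦ (π_A(k), π_B(k)):
  0 -> (0,0)
  1 -> (0,1)
  2 -> (0,2)
  3 -> (0,3)
  4 -> (0,4)
  5 -> (1,0)
  6 -> (1,1)
  7 -> (1,2)
  8 -> (1,3)
  9 -> (1,4)
  10 -> (2,0)
  11 -> (2,1)
  12 -> (2,2)
  13 -> (2,3)
  14 -> (2,4)
  15 -> (3,0)
  16 -> (3,1)
  17 -> (3,2)
  18 -> (3,3)
  19 -> (3,4)
  20 -> (4,0)
  21 -> (4,1)
  22 -> (4,2)
  23 -> (4,3)
  24 -> (4,4)
  25 -> (5,0)
  26 -> (5,1)
  27 -> (5,2)
  28 -> (5,3)
  29 -> (5,4)
distinct pairs in image: 30 / 30 needed
  → bijection onto A×B; projections well-typed.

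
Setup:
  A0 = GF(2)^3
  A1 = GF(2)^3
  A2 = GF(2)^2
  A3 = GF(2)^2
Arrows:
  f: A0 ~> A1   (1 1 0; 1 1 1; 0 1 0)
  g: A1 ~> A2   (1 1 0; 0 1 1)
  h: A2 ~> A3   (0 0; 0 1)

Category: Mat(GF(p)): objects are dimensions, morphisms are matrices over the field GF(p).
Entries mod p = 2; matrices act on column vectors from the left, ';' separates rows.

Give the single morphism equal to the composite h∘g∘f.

  e0=[1,0,0] f~>[1,1,0] g~>[0,1] h~>[0,1]
  e1=[0,1,0] f~>[1,1,1] g~>[0,0] h~>[0,0]
  e2=[0,0,1] f~>[0,1,0] g~>[1,1] h~>[0,1]
composite: (0 0 0; 1 0 1)

Answer: (0 0 0; 1 0 1)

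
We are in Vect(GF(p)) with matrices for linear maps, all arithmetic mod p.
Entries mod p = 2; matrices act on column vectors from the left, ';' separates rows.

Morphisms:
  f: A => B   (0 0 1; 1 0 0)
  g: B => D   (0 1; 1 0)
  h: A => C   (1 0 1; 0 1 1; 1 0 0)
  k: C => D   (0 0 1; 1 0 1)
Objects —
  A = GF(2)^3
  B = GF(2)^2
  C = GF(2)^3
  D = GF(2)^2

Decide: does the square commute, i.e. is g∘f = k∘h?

Path 1 = f;g:
  e0=⟨1,0,0⟩ f=>⟨0,1⟩ g=>⟨1,0⟩
  e1=⟨0,1,0⟩ f=>⟨0,0⟩ g=>⟨0,0⟩
  e2=⟨0,0,1⟩ f=>⟨1,0⟩ g=>⟨0,1⟩
  composite₁ = (1 0 0; 0 0 1)
Path 2 = h;k:
  e0=⟨1,0,0⟩ h=>⟨1,0,1⟩ k=>⟨1,0⟩
  e1=⟨0,1,0⟩ h=>⟨0,1,0⟩ k=>⟨0,0⟩
  e2=⟨0,0,1⟩ h=>⟨1,1,0⟩ k=>⟨0,1⟩
  composite₂ = (1 0 0; 0 0 1)
Equal? equal; square commutes

Answer: COMMUTES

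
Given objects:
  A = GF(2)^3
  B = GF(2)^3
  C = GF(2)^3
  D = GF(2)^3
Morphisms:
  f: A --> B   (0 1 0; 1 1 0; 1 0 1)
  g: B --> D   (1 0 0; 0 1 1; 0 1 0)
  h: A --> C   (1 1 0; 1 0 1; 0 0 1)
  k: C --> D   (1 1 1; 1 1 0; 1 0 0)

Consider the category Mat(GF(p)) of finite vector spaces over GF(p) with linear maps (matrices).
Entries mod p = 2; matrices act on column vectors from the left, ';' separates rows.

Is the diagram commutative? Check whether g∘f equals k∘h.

1) trace f;g:
  e0=(1,0,0) f-->(0,1,1) g-->(0,0,1)
  e1=(0,1,0) f-->(1,1,0) g-->(1,1,1)
  e2=(0,0,1) f-->(0,0,1) g-->(0,1,0)
  ⟦path⟧₁ = (0 1 0; 0 1 1; 1 1 0)
2) trace h;k:
  e0=(1,0,0) h-->(1,1,0) k-->(0,0,1)
  e1=(0,1,0) h-->(1,0,0) k-->(1,1,1)
  e2=(0,0,1) h-->(0,1,1) k-->(0,1,0)
  ⟦path⟧₂ = (0 1 0; 0 1 1; 1 1 0)
Equal? equal; square commutes

Answer: COMMUTES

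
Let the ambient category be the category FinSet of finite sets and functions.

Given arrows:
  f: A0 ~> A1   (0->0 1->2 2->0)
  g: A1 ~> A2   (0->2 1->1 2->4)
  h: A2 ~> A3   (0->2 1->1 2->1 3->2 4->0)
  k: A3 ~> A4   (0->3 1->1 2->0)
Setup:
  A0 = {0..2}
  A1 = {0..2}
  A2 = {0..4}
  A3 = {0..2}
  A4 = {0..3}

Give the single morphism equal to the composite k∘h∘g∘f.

  0 f~>0 g~>2 h~>1 k~>1
  1 f~>2 g~>4 h~>0 k~>3
  2 f~>0 g~>2 h~>1 k~>1
composite: (0->1 1->3 2->1)

Answer: (0->1 1->3 2->1)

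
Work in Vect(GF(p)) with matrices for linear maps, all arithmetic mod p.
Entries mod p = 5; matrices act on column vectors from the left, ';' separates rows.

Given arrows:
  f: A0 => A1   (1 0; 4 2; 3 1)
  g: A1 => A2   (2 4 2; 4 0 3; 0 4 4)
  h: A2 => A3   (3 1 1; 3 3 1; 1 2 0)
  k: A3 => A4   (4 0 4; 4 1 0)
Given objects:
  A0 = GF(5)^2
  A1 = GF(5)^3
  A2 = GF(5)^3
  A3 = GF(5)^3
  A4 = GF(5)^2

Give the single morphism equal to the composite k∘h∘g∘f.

  e0=⟨1,0⟩ f=>⟨1,4,3⟩ g=>⟨4,3,3⟩ h=>⟨3,4,0⟩ k=>⟨2,1⟩
  e1=⟨0,1⟩ f=>⟨0,2,1⟩ g=>⟨0,3,2⟩ h=>⟨0,1,1⟩ k=>⟨4,1⟩
composite: (2 4; 1 1)

Answer: (2 4; 1 1)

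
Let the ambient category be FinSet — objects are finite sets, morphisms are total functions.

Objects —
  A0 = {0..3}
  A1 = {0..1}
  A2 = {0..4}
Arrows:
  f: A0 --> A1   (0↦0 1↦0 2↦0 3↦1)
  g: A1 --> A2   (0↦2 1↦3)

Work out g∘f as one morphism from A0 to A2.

Answer: (0↦2 1↦2 2↦2 3↦3)

Work:
  0 f-->0 g-->2
  1 f-->0 g-->2
  2 f-->0 g-->2
  3 f-->1 g-->3
⟦path⟧: (0↦2 1↦2 2↦2 3↦3)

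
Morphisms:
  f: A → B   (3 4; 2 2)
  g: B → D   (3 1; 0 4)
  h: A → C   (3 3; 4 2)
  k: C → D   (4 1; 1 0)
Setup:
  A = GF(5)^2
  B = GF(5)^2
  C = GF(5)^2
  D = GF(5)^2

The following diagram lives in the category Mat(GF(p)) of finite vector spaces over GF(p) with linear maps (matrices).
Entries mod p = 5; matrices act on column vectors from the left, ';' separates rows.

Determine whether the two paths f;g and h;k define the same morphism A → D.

Along f;g (path 1):
  e0=[1,0] f→[3,2] g→[1,3]
  e1=[0,1] f→[4,2] g→[4,3]
  result₁ = (1 4; 3 3)
Along h;k (path 2):
  e0=[1,0] h→[3,4] k→[1,3]
  e1=[0,1] h→[3,2] k→[4,3]
  result₂ = (1 4; 3 3)
Equal? equal; square commutes

Answer: COMMUTES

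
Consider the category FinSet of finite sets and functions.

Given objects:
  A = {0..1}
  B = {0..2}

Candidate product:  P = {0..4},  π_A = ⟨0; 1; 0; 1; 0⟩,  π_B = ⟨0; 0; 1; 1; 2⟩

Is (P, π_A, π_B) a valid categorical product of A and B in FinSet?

Answer: NOT A VALID PRODUCT — |P|=5 ≠ |A|·|B|=6

Trace:
|A|·|B| = 2·3 = 6;  |P| = 5
  → cardinalities differ; no bijection possible.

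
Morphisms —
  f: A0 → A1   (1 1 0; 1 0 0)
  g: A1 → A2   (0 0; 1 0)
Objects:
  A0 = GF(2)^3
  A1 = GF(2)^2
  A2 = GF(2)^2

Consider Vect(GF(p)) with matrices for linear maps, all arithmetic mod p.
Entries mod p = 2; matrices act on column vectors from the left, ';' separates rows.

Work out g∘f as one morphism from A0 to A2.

Answer: (0 0 0; 1 1 0)

Trace:
  e0=[1,0,0] f→[1,1] g→[0,1]
  e1=[0,1,0] f→[1,0] g→[0,1]
  e2=[0,0,1] f→[0,0] g→[0,0]
composite: (0 0 0; 1 1 0)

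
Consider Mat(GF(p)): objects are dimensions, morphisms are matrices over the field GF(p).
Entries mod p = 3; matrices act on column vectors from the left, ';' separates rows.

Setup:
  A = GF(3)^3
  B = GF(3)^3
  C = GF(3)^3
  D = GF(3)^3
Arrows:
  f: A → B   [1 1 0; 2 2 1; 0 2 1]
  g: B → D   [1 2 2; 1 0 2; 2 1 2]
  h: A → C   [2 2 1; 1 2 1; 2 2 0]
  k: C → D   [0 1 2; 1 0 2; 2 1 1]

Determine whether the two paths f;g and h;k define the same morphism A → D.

1) trace f;g:
  e0=[1,0,0] f→[1,2,0] g→[2,1,1]
  e1=[0,1,0] f→[1,2,2] g→[0,2,2]
  e2=[0,0,1] f→[0,1,1] g→[1,2,0]
  ⟦path⟧₁ = [2 0 1; 1 2 2; 1 2 0]
2) trace h;k:
  e0=[1,0,0] h→[2,1,2] k→[2,0,1]
  e1=[0,1,0] h→[2,2,2] k→[0,0,2]
  e2=[0,0,1] h→[1,1,0] k→[1,1,0]
  ⟦path⟧₂ = [2 0 1; 0 0 1; 1 2 0]
Equal? differ; not commutative

Answer: DOES NOT COMMUTE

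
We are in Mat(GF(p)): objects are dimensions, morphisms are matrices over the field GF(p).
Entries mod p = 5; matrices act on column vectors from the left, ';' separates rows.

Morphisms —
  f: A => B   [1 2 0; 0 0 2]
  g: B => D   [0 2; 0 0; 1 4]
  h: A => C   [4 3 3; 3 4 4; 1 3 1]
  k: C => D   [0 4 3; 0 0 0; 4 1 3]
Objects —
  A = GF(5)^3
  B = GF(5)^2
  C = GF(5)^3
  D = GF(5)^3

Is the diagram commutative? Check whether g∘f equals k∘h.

Path 1 = f;g:
  e0=(1,0,0) f=>(1,0) g=>(0,0,1)
  e1=(0,1,0) f=>(2,0) g=>(0,0,2)
  e2=(0,0,1) f=>(0,2) g=>(4,0,3)
  result₁ = [0 0 4; 0 0 0; 1 2 3]
Path 2 = h;k:
  e0=(1,0,0) h=>(4,3,1) k=>(0,0,2)
  e1=(0,1,0) h=>(3,4,3) k=>(0,0,0)
  e2=(0,0,1) h=>(3,4,1) k=>(4,0,4)
  result₂ = [0 0 4; 0 0 0; 2 0 4]
Equal? NO — does not commute

Answer: DOES NOT COMMUTE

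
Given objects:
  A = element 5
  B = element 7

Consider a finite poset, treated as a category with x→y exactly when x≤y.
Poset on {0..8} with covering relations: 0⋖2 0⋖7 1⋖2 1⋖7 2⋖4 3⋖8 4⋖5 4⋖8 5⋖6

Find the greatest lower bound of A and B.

{x : x⊑A ∧ x⊑B} = {0,1}  (A=5, B=7)
  maximal lower bounds 0 and 1 are incomparable: neither 0⊑1 nor 1⊑0
→ no greatest lower bound exists

Answer: NO MEET EXISTS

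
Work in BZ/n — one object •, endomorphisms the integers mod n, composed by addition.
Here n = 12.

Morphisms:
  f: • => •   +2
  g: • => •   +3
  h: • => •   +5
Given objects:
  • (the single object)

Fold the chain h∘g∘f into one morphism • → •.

Answer: +10

Trace:
  0 +2≡2 +3≡5 +5≡10  (mod 12)
composite: +10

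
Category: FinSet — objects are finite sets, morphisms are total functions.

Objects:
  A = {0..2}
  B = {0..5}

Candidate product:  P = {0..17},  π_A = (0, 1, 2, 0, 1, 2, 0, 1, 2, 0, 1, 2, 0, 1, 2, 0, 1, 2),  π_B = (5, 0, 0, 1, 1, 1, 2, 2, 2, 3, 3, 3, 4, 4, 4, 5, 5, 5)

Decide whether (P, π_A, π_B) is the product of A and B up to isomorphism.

Answer: NOT A VALID PRODUCT — duplicate pair at indices 15,0

Trace:
|A|·|B| = 3·6 = 18;  |P| = 18
Check the pairing map k ↦ (π_A(k), π_B(k)):
  0 : (0,5)
  1 : (1,0)
  2 : (2,0)
  3 : (0,1)
  4 : (1,1)
  5 : (2,1)
  6 : (0,2)
  7 : (1,2)
  8 : (2,2)
  9 : (0,3)
  10 : (1,3)
  11 : (2,3)
  12 : (0,4)
  13 : (1,4)
  14 : (2,4)
  15 : (0,5)  ✗ repeats pair of k=0
  16 : (1,5)
  17 : (2,5)
distinct pairs in image: 17 / 18 needed
  → (0,5) hit at k=0 and k=15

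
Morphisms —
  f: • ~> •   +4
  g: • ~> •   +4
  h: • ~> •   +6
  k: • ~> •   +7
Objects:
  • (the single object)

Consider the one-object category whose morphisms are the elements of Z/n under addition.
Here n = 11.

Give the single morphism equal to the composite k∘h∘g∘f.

Answer: +10

Derivation:
  0 +4≡4 +4≡8 +6≡3 +7≡10  (mod 11)
result: +10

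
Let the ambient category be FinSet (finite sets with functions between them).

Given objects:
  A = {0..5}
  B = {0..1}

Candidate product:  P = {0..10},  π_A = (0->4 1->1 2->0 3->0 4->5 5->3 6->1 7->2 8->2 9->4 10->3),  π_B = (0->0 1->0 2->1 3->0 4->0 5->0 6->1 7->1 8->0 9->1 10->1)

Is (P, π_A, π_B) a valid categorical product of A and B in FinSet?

|A|·|B| = 6·2 = 12;  |P| = 11
  → cardinalities differ; no bijection possible.

Answer: NOT A VALID PRODUCT — |P|=11 ≠ |A|·|B|=12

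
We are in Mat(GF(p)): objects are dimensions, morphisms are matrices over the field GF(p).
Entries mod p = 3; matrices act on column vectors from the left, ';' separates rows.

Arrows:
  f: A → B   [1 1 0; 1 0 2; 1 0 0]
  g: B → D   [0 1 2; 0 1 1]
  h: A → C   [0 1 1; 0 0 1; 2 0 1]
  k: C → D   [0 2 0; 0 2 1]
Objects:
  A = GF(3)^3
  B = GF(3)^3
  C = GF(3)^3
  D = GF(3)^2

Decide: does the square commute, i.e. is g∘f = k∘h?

1) trace f;g:
  e0=[1,0,0] f→[1,1,1] g→[0,2]
  e1=[0,1,0] f→[1,0,0] g→[0,0]
  e2=[0,0,1] f→[0,2,0] g→[2,2]
  ⟦path⟧₁ = [0 0 2; 2 0 2]
2) trace h;k:
  e0=[1,0,0] h→[0,0,2] k→[0,2]
  e1=[0,1,0] h→[1,0,0] k→[0,0]
  e2=[0,0,1] h→[1,1,1] k→[2,0]
  ⟦path⟧₂ = [0 0 2; 2 0 0]
Equal? distinct morphisms ✗

Answer: DOES NOT COMMUTE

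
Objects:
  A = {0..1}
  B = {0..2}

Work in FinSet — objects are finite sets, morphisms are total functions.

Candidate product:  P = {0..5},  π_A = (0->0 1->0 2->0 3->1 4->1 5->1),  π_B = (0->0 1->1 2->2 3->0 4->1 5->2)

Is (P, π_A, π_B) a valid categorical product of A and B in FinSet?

Answer: VALID PRODUCT

Work:
|A|·|B| = 2·3 = 6;  |P| = 6
Check the pairing map k ↦ (π_A(k), π_B(k)):
  0 -> (0,0)
  1 -> (0,1)
  2 -> (0,2)
  3 -> (1,0)
  4 -> (1,1)
  5 -> (1,2)
distinct pairs in image: 6 / 6 needed
  → bijection onto A×B; projections well-typed.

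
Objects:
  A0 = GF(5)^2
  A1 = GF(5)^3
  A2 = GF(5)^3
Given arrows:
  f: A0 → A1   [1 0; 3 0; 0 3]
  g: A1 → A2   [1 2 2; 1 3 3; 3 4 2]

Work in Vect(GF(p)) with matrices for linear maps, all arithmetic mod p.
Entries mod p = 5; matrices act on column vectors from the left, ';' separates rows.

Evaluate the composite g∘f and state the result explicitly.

Answer: [2 1; 0 4; 0 1]

Derivation:
  e0=⟨1,0⟩ f→⟨1,3,0⟩ g→⟨2,0,0⟩
  e1=⟨0,1⟩ f→⟨0,0,3⟩ g→⟨1,4,1⟩
composite: [2 1; 0 4; 0 1]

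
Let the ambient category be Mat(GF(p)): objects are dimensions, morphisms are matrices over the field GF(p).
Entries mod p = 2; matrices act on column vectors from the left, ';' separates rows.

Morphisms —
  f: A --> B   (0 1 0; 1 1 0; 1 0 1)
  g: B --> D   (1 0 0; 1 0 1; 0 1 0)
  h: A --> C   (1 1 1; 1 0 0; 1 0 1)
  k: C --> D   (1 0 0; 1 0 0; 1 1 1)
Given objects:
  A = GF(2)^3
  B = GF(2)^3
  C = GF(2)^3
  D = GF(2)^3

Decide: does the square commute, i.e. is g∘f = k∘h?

Answer: DOES NOT COMMUTE

Work:
Along f;g (path 1):
  e0=(1,0,0) f-->(0,1,1) g-->(0,1,1)
  e1=(0,1,0) f-->(1,1,0) g-->(1,1,1)
  e2=(0,0,1) f-->(0,0,1) g-->(0,1,0)
  result₁ = (0 1 0; 1 1 1; 1 1 0)
Along h;k (path 2):
  e0=(1,0,0) h-->(1,1,1) k-->(1,1,1)
  e1=(0,1,0) h-->(1,0,0) k-->(1,1,1)
  e2=(0,0,1) h-->(1,0,1) k-->(1,1,0)
  result₂ = (1 1 1; 1 1 1; 1 1 0)
Equal? differ; not commutative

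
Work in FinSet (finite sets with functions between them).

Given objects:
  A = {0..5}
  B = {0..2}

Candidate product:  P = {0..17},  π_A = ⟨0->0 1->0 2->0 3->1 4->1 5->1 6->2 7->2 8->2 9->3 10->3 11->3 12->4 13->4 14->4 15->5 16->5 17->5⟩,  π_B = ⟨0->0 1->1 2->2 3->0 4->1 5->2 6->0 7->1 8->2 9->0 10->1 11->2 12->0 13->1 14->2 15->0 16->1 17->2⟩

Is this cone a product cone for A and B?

Answer: VALID PRODUCT

Derivation:
|A|·|B| = 6·3 = 18;  |P| = 18
Check the pairing map k ↦ (π_A(k), π_B(k)):
  0 -> (0,0)
  1 -> (0,1)
  2 -> (0,2)
  3 -> (1,0)
  4 -> (1,1)
  5 -> (1,2)
  6 -> (2,0)
  7 -> (2,1)
  8 -> (2,2)
  9 -> (3,0)
  10 -> (3,1)
  11 -> (3,2)
  12 -> (4,0)
  13 -> (4,1)
  14 -> (4,2)
  15 -> (5,0)
  16 -> (5,1)
  17 -> (5,2)
distinct pairs in image: 18 / 18 needed
  → bijection onto A×B; projections well-typed.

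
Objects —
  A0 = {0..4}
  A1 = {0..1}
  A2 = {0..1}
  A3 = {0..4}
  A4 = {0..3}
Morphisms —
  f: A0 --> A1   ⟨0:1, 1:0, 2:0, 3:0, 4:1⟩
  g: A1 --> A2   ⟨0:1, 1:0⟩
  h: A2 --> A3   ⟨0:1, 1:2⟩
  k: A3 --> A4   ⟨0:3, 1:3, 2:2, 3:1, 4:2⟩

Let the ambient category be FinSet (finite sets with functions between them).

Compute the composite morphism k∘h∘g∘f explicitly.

  0 f-->1 g-->0 h-->1 k-->3
  1 f-->0 g-->1 h-->2 k-->2
  2 f-->0 g-->1 h-->2 k-->2
  3 f-->0 g-->1 h-->2 k-->2
  4 f-->1 g-->0 h-->1 k-->3
result: ⟨0:3, 1:2, 2:2, 3:2, 4:3⟩

Answer: ⟨0:3, 1:2, 2:2, 3:2, 4:3⟩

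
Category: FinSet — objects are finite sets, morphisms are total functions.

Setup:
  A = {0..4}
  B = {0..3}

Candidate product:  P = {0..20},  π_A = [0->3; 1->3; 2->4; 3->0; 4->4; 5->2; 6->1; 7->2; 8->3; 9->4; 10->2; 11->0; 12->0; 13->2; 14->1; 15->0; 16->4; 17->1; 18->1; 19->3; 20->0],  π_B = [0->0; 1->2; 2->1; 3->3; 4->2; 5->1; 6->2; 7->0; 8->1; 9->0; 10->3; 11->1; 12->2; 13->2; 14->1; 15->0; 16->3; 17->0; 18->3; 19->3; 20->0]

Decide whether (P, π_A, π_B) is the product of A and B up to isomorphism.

Answer: NOT A VALID PRODUCT — |P|=21 ≠ |A|·|B|=20

Work:
|A|·|B| = 5·4 = 20;  |P| = 21
  → cardinalities differ; no bijection possible.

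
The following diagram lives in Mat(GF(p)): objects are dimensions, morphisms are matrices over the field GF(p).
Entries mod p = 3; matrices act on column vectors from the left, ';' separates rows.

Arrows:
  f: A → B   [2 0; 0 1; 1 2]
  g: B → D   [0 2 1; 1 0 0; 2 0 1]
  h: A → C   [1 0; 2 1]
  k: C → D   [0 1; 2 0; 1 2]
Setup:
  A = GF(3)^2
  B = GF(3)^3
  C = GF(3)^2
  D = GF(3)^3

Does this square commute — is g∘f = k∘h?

Path 1 = f;g:
  e0=(1,0) f→(2,0,1) g→(1,2,2)
  e1=(0,1) f→(0,1,2) g→(1,0,2)
  result₁ = [1 1; 2 0; 2 2]
Path 2 = h;k:
  e0=(1,0) h→(1,2) k→(2,2,2)
  e1=(0,1) h→(0,1) k→(1,0,2)
  result₂ = [2 1; 2 0; 2 2]
Equal? NO — does not commute

Answer: DOES NOT COMMUTE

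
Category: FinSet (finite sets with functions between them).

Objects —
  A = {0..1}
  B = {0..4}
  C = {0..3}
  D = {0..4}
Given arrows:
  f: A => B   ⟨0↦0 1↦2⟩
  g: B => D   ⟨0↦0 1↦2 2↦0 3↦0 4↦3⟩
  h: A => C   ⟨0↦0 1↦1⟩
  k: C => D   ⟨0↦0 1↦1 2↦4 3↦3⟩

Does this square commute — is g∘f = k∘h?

1) trace f;g:
  0 f=>0 g=>0
  1 f=>2 g=>0
  composite₁ = ⟨0↦0 1↦0⟩
2) trace h;k:
  0 h=>0 k=>0
  1 h=>1 k=>1
  composite₂ = ⟨0↦0 1↦1⟩
Equal? distinct morphisms ✗

Answer: DOES NOT COMMUTE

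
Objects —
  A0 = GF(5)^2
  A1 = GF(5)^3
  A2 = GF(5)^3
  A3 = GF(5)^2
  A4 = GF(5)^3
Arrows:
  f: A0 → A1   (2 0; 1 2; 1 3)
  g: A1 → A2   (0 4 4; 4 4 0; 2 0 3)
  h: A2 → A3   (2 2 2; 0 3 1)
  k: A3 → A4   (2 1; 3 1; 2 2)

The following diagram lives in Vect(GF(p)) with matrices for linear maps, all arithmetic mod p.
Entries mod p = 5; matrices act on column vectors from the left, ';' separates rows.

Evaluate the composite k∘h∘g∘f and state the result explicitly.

Answer: (1 1; 0 0; 4 4)

Derivation:
  e0=(1,0) f→(2,1,1) g→(3,2,2) h→(4,3) k→(1,0,4)
  e1=(0,1) f→(0,2,3) g→(0,3,4) h→(4,3) k→(1,0,4)
⟦path⟧: (1 1; 0 0; 4 4)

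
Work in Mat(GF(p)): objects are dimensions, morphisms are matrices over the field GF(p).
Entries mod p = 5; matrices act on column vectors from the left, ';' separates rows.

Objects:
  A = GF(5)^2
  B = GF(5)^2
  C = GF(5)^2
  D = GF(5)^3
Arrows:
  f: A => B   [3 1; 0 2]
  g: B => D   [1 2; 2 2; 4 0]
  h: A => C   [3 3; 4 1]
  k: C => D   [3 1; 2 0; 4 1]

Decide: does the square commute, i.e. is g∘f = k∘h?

1) trace f;g:
  e0=(1,0) f=>(3,0) g=>(3,1,2)
  e1=(0,1) f=>(1,2) g=>(0,1,4)
  composite₁ = [3 0; 1 1; 2 4]
2) trace h;k:
  e0=(1,0) h=>(3,4) k=>(3,1,1)
  e1=(0,1) h=>(3,1) k=>(0,1,3)
  composite₂ = [3 0; 1 1; 1 3]
Equal? differ; not commutative

Answer: DOES NOT COMMUTE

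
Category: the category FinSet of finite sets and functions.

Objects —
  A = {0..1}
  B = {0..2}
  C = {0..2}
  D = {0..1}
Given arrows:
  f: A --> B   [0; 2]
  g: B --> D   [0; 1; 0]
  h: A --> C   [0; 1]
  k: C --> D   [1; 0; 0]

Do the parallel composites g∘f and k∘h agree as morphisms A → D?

Answer: DOES NOT COMMUTE

Derivation:
Path 1 = f;g:
  0 f-->0 g-->0
  1 f-->2 g-->0
  result₁ = [0; 0]
Path 2 = h;k:
  0 h-->0 k-->1
  1 h-->1 k-->0
  result₂ = [1; 0]
Equal? distinct morphisms ✗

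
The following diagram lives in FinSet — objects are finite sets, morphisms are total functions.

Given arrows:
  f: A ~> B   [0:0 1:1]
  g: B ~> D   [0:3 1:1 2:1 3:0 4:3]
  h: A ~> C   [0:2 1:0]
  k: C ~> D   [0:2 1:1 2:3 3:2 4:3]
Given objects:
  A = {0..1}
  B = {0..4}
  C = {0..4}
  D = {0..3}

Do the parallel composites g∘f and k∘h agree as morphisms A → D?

Answer: DOES NOT COMMUTE

Work:
Along f;g (path 1):
  0 f~>0 g~>3
  1 f~>1 g~>1
  ⟦path⟧₁ = [0:3 1:1]
Along h;k (path 2):
  0 h~>2 k~>3
  1 h~>0 k~>2
  ⟦path⟧₂ = [0:3 1:2]
Equal? NO — does not commute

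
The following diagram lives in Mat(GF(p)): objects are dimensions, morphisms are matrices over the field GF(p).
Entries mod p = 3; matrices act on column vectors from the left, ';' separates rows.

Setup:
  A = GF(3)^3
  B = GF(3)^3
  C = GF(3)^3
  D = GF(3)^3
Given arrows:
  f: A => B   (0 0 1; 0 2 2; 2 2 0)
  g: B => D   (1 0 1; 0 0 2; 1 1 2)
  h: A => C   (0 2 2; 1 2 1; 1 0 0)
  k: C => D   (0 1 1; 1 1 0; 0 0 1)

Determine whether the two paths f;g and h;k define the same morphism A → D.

1) trace f;g:
  e0=[1,0,0] f=>[0,0,2] g=>[2,1,1]
  e1=[0,1,0] f=>[0,2,2] g=>[2,1,0]
  e2=[0,0,1] f=>[1,2,0] g=>[1,0,0]
  result₁ = (2 2 1; 1 1 0; 1 0 0)
2) trace h;k:
  e0=[1,0,0] h=>[0,1,1] k=>[2,1,1]
  e1=[0,1,0] h=>[2,2,0] k=>[2,1,0]
  e2=[0,0,1] h=>[2,1,0] k=>[1,0,0]
  result₂ = (2 2 1; 1 1 0; 1 0 0)
Equal? YES — commutes

Answer: COMMUTES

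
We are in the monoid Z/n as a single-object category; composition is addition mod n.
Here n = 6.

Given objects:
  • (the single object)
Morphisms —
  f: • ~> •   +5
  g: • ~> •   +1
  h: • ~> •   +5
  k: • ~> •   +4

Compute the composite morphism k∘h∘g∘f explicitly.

Answer: +3

Trace:
  0 +5≡5 +1≡0 +5≡5 +4≡3  (mod 6)
result: +3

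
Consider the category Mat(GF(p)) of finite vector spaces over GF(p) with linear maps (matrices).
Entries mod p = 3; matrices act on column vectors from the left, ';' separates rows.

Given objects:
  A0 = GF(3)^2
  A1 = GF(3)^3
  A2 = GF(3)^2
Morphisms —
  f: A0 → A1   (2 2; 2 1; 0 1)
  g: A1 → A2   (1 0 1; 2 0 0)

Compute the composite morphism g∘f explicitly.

Answer: (2 0; 1 1)

Trace:
  e0=[1,0] f→[2,2,0] g→[2,1]
  e1=[0,1] f→[2,1,1] g→[0,1]
⟦path⟧: (2 0; 1 1)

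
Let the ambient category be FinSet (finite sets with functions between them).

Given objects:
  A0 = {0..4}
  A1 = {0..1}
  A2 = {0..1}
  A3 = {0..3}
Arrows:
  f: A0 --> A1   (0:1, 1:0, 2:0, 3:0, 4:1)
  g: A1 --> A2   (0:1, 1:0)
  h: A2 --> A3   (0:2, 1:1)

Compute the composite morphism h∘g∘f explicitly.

  0 f-->1 g-->0 h-->2
  1 f-->0 g-->1 h-->1
  2 f-->0 g-->1 h-->1
  3 f-->0 g-->1 h-->1
  4 f-->1 g-->0 h-->2
result: (0:2, 1:1, 2:1, 3:1, 4:2)

Answer: (0:2, 1:1, 2:1, 3:1, 4:2)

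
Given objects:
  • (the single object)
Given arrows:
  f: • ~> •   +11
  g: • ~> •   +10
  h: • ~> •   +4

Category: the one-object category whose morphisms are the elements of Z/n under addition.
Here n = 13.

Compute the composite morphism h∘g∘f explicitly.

  0 +11≡11 +10≡8 +4≡12  (mod 13)
⟦path⟧: +12

Answer: +12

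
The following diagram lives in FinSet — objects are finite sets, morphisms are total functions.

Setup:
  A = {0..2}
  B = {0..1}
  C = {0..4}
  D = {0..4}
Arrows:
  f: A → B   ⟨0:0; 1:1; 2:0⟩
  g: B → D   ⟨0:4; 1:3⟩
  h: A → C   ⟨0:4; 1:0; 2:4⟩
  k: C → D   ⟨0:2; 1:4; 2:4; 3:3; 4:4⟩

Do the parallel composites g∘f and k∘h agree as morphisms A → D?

Answer: DOES NOT COMMUTE

Derivation:
1) trace f;g:
  0 f→0 g→4
  1 f→1 g→3
  2 f→0 g→4
  ⟦path⟧₁ = ⟨0:4; 1:3; 2:4⟩
2) trace h;k:
  0 h→4 k→4
  1 h→0 k→2
  2 h→4 k→4
  ⟦path⟧₂ = ⟨0:4; 1:2; 2:4⟩
Equal? differ; not commutative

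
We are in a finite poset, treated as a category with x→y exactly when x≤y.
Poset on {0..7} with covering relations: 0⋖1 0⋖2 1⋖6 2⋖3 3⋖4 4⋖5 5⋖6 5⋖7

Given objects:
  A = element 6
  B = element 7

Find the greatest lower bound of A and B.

{x : x⊑A ∧ x⊑B} = {0,2,3,4,5}  (A=6, B=7)
  0 ⊑ 5
  2 ⊑ 5
  3 ⊑ 5
  4 ⊑ 5
  5 ⊑ 5
glb = 5

Answer: A∧B = 5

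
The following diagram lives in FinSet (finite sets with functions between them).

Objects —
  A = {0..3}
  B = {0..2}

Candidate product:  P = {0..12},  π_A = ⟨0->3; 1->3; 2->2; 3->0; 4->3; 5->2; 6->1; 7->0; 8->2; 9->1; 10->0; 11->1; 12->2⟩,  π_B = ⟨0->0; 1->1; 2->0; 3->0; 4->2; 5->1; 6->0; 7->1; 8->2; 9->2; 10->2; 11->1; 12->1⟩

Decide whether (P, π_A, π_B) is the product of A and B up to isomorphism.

Answer: NOT A VALID PRODUCT — |P|=13 ≠ |A|·|B|=12

Work:
|A|·|B| = 4·3 = 12;  |P| = 13
  → cardinalities differ; no bijection possible.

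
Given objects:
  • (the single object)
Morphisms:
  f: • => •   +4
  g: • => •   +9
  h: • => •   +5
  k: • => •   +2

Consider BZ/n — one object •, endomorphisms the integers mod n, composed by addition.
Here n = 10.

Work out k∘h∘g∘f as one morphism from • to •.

Answer: +0

Derivation:
  0 +4≡4 +9≡3 +5≡8 +2≡0  (mod 10)
composite: +0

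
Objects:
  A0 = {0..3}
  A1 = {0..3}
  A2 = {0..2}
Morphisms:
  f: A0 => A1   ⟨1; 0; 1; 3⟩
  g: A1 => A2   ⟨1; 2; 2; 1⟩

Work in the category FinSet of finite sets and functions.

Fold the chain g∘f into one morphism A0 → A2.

Answer: ⟨2; 1; 2; 1⟩

Work:
  0 f=>1 g=>2
  1 f=>0 g=>1
  2 f=>1 g=>2
  3 f=>3 g=>1
composite: ⟨2; 1; 2; 1⟩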